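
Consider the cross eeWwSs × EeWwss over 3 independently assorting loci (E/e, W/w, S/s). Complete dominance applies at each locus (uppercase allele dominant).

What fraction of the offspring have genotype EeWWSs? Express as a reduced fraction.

P(EeWWSs) = 1/16

eeWwSs gametes: eWS×2, eWs×2, ewS×2, ews×2
EeWwss gametes: EWs×2, Ews×2, eWs×2, ews×2
eeWwSs×EeWwss grid (8·8=64): EeWWSs=4 EeWWss=4 EeWwSs=8 EeWwss=8 EewwSs=4 Eewwss=4 eeWWSs=4 eeWWss=4 eeWwSs=8 eeWwss=8 eewwSs=4 eewwss=4
EeWWSs hits 4/64; gcd=4; 4÷4/64÷4 = 1/16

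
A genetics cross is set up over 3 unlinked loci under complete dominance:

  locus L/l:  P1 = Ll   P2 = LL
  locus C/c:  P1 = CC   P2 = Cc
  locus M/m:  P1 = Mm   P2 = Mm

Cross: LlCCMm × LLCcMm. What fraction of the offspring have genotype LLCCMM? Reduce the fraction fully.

P(LLCCMM) = 1/16

LlCCMm gametes: LCM×2, LCm×2, lCM×2, lCm×2
LLCcMm gametes: LCM×2, LCm×2, LcM×2, Lcm×2
LlCCMm×LLCcMm grid (8·8=64): LLCCMM=4 LLCCMm=8 LLCCmm=4 LLCcMM=4 LLCcMm=8 LLCcmm=4 LlCCMM=4 LlCCMm=8 LlCCmm=4 LlCcMM=4 LlCcMm=8 LlCcmm=4
LLCCMM hits 4/64; gcd=4; 4÷4/64÷4 = 1/16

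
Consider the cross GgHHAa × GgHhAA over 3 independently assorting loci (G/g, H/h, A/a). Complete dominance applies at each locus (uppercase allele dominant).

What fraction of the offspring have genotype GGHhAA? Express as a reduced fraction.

P(GGHhAA) = 1/16

GgHHAa gametes: GHA×2, GHa×2, gHA×2, gHa×2
GgHhAA gametes: GHA×2, GhA×2, gHA×2, ghA×2
GgHHAa×GgHhAA grid (8·8=64): GGHHAA=4 GGHHAa=4 GGHhAA=4 GGHhAa=4 GgHHAA=8 GgHHAa=8 GgHhAA=8 GgHhAa=8 ggHHAA=4 ggHHAa=4 ggHhAA=4 ggHhAa=4
GGHhAA hits 4/64; gcd=4; 4÷4/64÷4 = 1/16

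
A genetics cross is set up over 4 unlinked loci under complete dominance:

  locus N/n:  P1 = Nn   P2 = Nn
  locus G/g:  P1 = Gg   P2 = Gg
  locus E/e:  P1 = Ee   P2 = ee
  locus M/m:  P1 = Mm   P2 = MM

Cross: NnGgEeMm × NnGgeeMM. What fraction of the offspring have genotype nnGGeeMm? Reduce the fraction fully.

P(nnGGeeMm) = 1/64

NnGgEeMm gametes: NGEM×1, NGEm×1, NGeM×1, NGem×1, NgEM×1, NgEm×1, NgeM×1, Ngem×1, nGEM×1, nGEm×1, nGeM×1, nGem×1, ngEM×1, ngEm×1, ngeM×1, ngem×1
NnGgeeMM gametes: NGeM×4, NgeM×4, nGeM×4, ngeM×4
NnGgEeMm×NnGgeeMM grid (16·16=256): NNGGEeMM=4 NNGGEeMm=4 NNGGeeMM=4 NNGGeeMm=4 NNGgEeMM=8 NNGgEeMm=8 NNGgeeMM=8 NNGgeeMm=8 NNggEeMM=4 NNggEeMm=4 NNggeeMM=4 NNggeeMm=4 NnGGEeMM=8 NnGGEeMm=8 NnGGeeMM=8 NnGGeeMm=8 NnGgEeMM=16 NnGgEeMm=16 NnGgeeMM=16 NnGgeeMm=16 NnggEeMM=8 NnggEeMm=8 NnggeeMM=8 NnggeeMm=8 nnGGEeMM=4 nnGGEeMm=4 nnGGeeMM=4 nnGGeeMm=4 nnGgEeMM=8 nnGgEeMm=8 nnGgeeMM=8 nnGgeeMm=8 nnggEeMM=4 nnggEeMm=4 nnggeeMM=4 nnggeeMm=4
nnGGeeMm hits 4/256; gcd=4; 4÷4/256÷4 = 1/64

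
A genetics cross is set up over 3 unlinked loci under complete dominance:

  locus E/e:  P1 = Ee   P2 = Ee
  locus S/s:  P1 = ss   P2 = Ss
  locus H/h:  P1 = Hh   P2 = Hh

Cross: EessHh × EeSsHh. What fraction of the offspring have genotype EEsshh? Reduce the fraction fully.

P(EEsshh) = 1/32

EessHh gametes: EsH×2, Esh×2, esH×2, esh×2
EeSsHh gametes: ESH×1, ESh×1, EsH×1, Esh×1, eSH×1, eSh×1, esH×1, esh×1
EessHh×EeSsHh grid (8·8=64): EESsHH=2 EESsHh=4 EESshh=2 EEssHH=2 EEssHh=4 EEsshh=2 EeSsHH=4 EeSsHh=8 EeSshh=4 EessHH=4 EessHh=8 Eesshh=4 eeSsHH=2 eeSsHh=4 eeSshh=2 eessHH=2 eessHh=4 eesshh=2
EEsshh hits 2/64; gcd=2; 2÷2/64÷2 = 1/32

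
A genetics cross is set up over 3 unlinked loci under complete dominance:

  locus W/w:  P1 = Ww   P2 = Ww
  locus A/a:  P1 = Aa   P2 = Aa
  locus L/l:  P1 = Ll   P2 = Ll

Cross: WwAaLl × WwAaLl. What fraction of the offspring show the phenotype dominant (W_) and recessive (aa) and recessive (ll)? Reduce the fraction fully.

WwAaLl gametes: WAL×1, WAl×1, WaL×1, Wal×1, wAL×1, wAl×1, waL×1, wal×1
WwAaLl gametes: WAL×1, WAl×1, WaL×1, Wal×1, wAL×1, wAl×1, waL×1, wal×1
WwAaLl×WwAaLl grid (8·8=64): WWAALL=1 WWAALl=2 WWAAll=1 WWAaLL=2 WWAaLl=4 WWAall=2 WWaaLL=1 WWaaLl=2 WWaall=1 WwAALL=2 WwAALl=4 WwAAll=2 WwAaLL=4 WwAaLl=8 WwAall=4 WwaaLL=2 WwaaLl=4 Wwaall=2 wwAALL=1 wwAALl=2 wwAAll=1 wwAaLL=2 wwAaLl=4 wwAall=2 wwaaLL=1 wwaaLl=2 wwaall=1
W_ aa ll hits 3/64; gcd=1; 3÷1/64÷1 = 3/64

P(W_ aa ll) = 3/64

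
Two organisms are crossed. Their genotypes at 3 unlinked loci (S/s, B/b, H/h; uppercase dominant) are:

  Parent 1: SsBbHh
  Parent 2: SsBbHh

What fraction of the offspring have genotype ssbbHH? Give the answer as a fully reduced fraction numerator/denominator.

P(ssbbHH) = 1/64

SsBbHh gametes: SBH×1, SBh×1, SbH×1, Sbh×1, sBH×1, sBh×1, sbH×1, sbh×1
SsBbHh gametes: SBH×1, SBh×1, SbH×1, Sbh×1, sBH×1, sBh×1, sbH×1, sbh×1
SsBbHh×SsBbHh grid (8·8=64): SSBBHH=1 SSBBHh=2 SSBBhh=1 SSBbHH=2 SSBbHh=4 SSBbhh=2 SSbbHH=1 SSbbHh=2 SSbbhh=1 SsBBHH=2 SsBBHh=4 SsBBhh=2 SsBbHH=4 SsBbHh=8 SsBbhh=4 SsbbHH=2 SsbbHh=4 Ssbbhh=2 ssBBHH=1 ssBBHh=2 ssBBhh=1 ssBbHH=2 ssBbHh=4 ssBbhh=2 ssbbHH=1 ssbbHh=2 ssbbhh=1
ssbbHH hits 1/64; gcd=1; 1÷1/64÷1 = 1/64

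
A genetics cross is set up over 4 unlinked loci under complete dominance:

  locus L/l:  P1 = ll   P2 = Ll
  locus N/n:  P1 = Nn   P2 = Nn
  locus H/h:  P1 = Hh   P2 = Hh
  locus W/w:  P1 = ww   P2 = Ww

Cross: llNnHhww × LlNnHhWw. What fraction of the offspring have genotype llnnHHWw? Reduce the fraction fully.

llNnHhww gametes: lNHw×4, lNhw×4, lnHw×4, lnhw×4
LlNnHhWw gametes: LNHW×1, LNHw×1, LNhW×1, LNhw×1, LnHW×1, LnHw×1, LnhW×1, Lnhw×1, lNHW×1, lNHw×1, lNhW×1, lNhw×1, lnHW×1, lnHw×1, lnhW×1, lnhw×1
llNnHhww×LlNnHhWw grid (16·16=256): LlNNHHWw=4 LlNNHHww=4 LlNNHhWw=8 LlNNHhww=8 LlNNhhWw=4 LlNNhhww=4 LlNnHHWw=8 LlNnHHww=8 LlNnHhWw=16 LlNnHhww=16 LlNnhhWw=8 LlNnhhww=8 LlnnHHWw=4 LlnnHHww=4 LlnnHhWw=8 LlnnHhww=8 LlnnhhWw=4 Llnnhhww=4 llNNHHWw=4 llNNHHww=4 llNNHhWw=8 llNNHhww=8 llNNhhWw=4 llNNhhww=4 llNnHHWw=8 llNnHHww=8 llNnHhWw=16 llNnHhww=16 llNnhhWw=8 llNnhhww=8 llnnHHWw=4 llnnHHww=4 llnnHhWw=8 llnnHhww=8 llnnhhWw=4 llnnhhww=4
llnnHHWw hits 4/256; gcd=4; 4÷4/256÷4 = 1/64

P(llnnHHWw) = 1/64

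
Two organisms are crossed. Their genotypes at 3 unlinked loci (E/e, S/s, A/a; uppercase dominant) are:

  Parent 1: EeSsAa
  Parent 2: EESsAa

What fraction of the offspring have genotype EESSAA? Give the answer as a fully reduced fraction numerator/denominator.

P(EESSAA) = 1/32

EeSsAa gametes: ESA×1, ESa×1, EsA×1, Esa×1, eSA×1, eSa×1, esA×1, esa×1
EESsAa gametes: ESA×2, ESa×2, EsA×2, Esa×2
EeSsAa×EESsAa grid (8·8=64): EESSAA=2 EESSAa=4 EESSaa=2 EESsAA=4 EESsAa=8 EESsaa=4 EEssAA=2 EEssAa=4 EEssaa=2 EeSSAA=2 EeSSAa=4 EeSSaa=2 EeSsAA=4 EeSsAa=8 EeSsaa=4 EessAA=2 EessAa=4 Eessaa=2
EESSAA hits 2/64; gcd=2; 2÷2/64÷2 = 1/32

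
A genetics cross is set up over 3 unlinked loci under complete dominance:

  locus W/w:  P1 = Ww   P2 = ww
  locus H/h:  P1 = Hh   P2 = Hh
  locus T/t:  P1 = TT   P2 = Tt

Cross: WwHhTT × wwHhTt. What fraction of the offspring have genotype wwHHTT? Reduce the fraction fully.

P(wwHHTT) = 1/16

WwHhTT gametes: WHT×2, WhT×2, wHT×2, whT×2
wwHhTt gametes: wHT×2, wHt×2, whT×2, wht×2
WwHhTT×wwHhTt grid (8·8=64): WwHHTT=4 WwHHTt=4 WwHhTT=8 WwHhTt=8 WwhhTT=4 WwhhTt=4 wwHHTT=4 wwHHTt=4 wwHhTT=8 wwHhTt=8 wwhhTT=4 wwhhTt=4
wwHHTT hits 4/64; gcd=4; 4÷4/64÷4 = 1/16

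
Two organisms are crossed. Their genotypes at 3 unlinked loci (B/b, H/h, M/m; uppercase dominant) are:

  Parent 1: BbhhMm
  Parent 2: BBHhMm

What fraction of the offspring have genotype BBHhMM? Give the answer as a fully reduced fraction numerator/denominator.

P(BBHhMM) = 1/16

BbhhMm gametes: BhM×2, Bhm×2, bhM×2, bhm×2
BBHhMm gametes: BHM×2, BHm×2, BhM×2, Bhm×2
BbhhMm×BBHhMm grid (8·8=64): BBHhMM=4 BBHhMm=8 BBHhmm=4 BBhhMM=4 BBhhMm=8 BBhhmm=4 BbHhMM=4 BbHhMm=8 BbHhmm=4 BbhhMM=4 BbhhMm=8 Bbhhmm=4
BBHhMM hits 4/64; gcd=4; 4÷4/64÷4 = 1/16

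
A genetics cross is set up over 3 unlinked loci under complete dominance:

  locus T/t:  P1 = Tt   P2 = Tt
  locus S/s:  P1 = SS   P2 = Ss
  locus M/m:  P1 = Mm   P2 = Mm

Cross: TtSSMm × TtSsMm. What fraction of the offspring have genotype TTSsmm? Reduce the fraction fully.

P(TTSsmm) = 1/32

TtSSMm gametes: TSM×2, TSm×2, tSM×2, tSm×2
TtSsMm gametes: TSM×1, TSm×1, TsM×1, Tsm×1, tSM×1, tSm×1, tsM×1, tsm×1
TtSSMm×TtSsMm grid (8·8=64): TTSSMM=2 TTSSMm=4 TTSSmm=2 TTSsMM=2 TTSsMm=4 TTSsmm=2 TtSSMM=4 TtSSMm=8 TtSSmm=4 TtSsMM=4 TtSsMm=8 TtSsmm=4 ttSSMM=2 ttSSMm=4 ttSSmm=2 ttSsMM=2 ttSsMm=4 ttSsmm=2
TTSsmm hits 2/64; gcd=2; 2÷2/64÷2 = 1/32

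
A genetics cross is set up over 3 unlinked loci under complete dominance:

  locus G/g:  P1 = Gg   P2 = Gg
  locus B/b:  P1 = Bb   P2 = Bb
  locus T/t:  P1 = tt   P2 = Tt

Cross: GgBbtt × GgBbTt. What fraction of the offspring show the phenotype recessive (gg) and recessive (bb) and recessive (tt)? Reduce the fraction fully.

GgBbtt gametes: GBt×2, Gbt×2, gBt×2, gbt×2
GgBbTt gametes: GBT×1, GBt×1, GbT×1, Gbt×1, gBT×1, gBt×1, gbT×1, gbt×1
GgBbtt×GgBbTt grid (8·8=64): GGBBTt=2 GGBBtt=2 GGBbTt=4 GGBbtt=4 GGbbTt=2 GGbbtt=2 GgBBTt=4 GgBBtt=4 GgBbTt=8 GgBbtt=8 GgbbTt=4 Ggbbtt=4 ggBBTt=2 ggBBtt=2 ggBbTt=4 ggBbtt=4 ggbbTt=2 ggbbtt=2
gg bb tt hits 2/64; gcd=2; 2÷2/64÷2 = 1/32

P(gg bb tt) = 1/32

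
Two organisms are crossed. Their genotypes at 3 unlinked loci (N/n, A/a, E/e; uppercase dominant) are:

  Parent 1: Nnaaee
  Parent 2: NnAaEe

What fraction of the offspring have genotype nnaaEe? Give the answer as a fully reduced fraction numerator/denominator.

Nnaaee gametes: Nae×4, nae×4
NnAaEe gametes: NAE×1, NAe×1, NaE×1, Nae×1, nAE×1, nAe×1, naE×1, nae×1
Nnaaee×NnAaEe grid (8·8=64): NNAaEe=4 NNAaee=4 NNaaEe=4 NNaaee=4 NnAaEe=8 NnAaee=8 NnaaEe=8 Nnaaee=8 nnAaEe=4 nnAaee=4 nnaaEe=4 nnaaee=4
nnaaEe hits 4/64; gcd=4; 4÷4/64÷4 = 1/16

P(nnaaEe) = 1/16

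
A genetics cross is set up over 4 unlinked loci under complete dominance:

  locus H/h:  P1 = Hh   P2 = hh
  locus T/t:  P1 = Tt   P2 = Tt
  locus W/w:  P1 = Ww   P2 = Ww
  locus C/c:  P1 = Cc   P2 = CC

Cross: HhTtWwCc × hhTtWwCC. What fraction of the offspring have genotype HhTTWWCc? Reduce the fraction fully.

HhTtWwCc gametes: HTWC×1, HTWc×1, HTwC×1, HTwc×1, HtWC×1, HtWc×1, HtwC×1, Htwc×1, hTWC×1, hTWc×1, hTwC×1, hTwc×1, htWC×1, htWc×1, htwC×1, htwc×1
hhTtWwCC gametes: hTWC×4, hTwC×4, htWC×4, htwC×4
HhTtWwCc×hhTtWwCC grid (16·16=256): HhTTWWCC=4 HhTTWWCc=4 HhTTWwCC=8 HhTTWwCc=8 HhTTwwCC=4 HhTTwwCc=4 HhTtWWCC=8 HhTtWWCc=8 HhTtWwCC=16 HhTtWwCc=16 HhTtwwCC=8 HhTtwwCc=8 HhttWWCC=4 HhttWWCc=4 HhttWwCC=8 HhttWwCc=8 HhttwwCC=4 HhttwwCc=4 hhTTWWCC=4 hhTTWWCc=4 hhTTWwCC=8 hhTTWwCc=8 hhTTwwCC=4 hhTTwwCc=4 hhTtWWCC=8 hhTtWWCc=8 hhTtWwCC=16 hhTtWwCc=16 hhTtwwCC=8 hhTtwwCc=8 hhttWWCC=4 hhttWWCc=4 hhttWwCC=8 hhttWwCc=8 hhttwwCC=4 hhttwwCc=4
HhTTWWCc hits 4/256; gcd=4; 4÷4/256÷4 = 1/64

P(HhTTWWCc) = 1/64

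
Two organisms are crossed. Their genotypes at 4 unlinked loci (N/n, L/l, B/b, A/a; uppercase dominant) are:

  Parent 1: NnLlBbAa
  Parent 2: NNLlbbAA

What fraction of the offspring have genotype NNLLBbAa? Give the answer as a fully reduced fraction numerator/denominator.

P(NNLLBbAa) = 1/32

NnLlBbAa gametes: NLBA×1, NLBa×1, NLbA×1, NLba×1, NlBA×1, NlBa×1, NlbA×1, Nlba×1, nLBA×1, nLBa×1, nLbA×1, nLba×1, nlBA×1, nlBa×1, nlbA×1, nlba×1
NNLlbbAA gametes: NLbA×8, NlbA×8
NnLlBbAa×NNLlbbAA grid (16·16=256): NNLLBbAA=8 NNLLBbAa=8 NNLLbbAA=8 NNLLbbAa=8 NNLlBbAA=16 NNLlBbAa=16 NNLlbbAA=16 NNLlbbAa=16 NNllBbAA=8 NNllBbAa=8 NNllbbAA=8 NNllbbAa=8 NnLLBbAA=8 NnLLBbAa=8 NnLLbbAA=8 NnLLbbAa=8 NnLlBbAA=16 NnLlBbAa=16 NnLlbbAA=16 NnLlbbAa=16 NnllBbAA=8 NnllBbAa=8 NnllbbAA=8 NnllbbAa=8
NNLLBbAa hits 8/256; gcd=8; 8÷8/256÷8 = 1/32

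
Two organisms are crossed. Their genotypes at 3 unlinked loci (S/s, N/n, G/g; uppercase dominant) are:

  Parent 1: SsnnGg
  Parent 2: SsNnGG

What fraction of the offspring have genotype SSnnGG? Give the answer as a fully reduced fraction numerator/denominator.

P(SSnnGG) = 1/16

SsnnGg gametes: SnG×2, Sng×2, snG×2, sng×2
SsNnGG gametes: SNG×2, SnG×2, sNG×2, snG×2
SsnnGg×SsNnGG grid (8·8=64): SSNnGG=4 SSNnGg=4 SSnnGG=4 SSnnGg=4 SsNnGG=8 SsNnGg=8 SsnnGG=8 SsnnGg=8 ssNnGG=4 ssNnGg=4 ssnnGG=4 ssnnGg=4
SSnnGG hits 4/64; gcd=4; 4÷4/64÷4 = 1/16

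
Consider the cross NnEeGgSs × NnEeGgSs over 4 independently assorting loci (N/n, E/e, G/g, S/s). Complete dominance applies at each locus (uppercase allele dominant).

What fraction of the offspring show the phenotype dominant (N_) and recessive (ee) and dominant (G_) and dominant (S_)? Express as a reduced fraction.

NnEeGgSs gametes: NEGS×1, NEGs×1, NEgS×1, NEgs×1, NeGS×1, NeGs×1, NegS×1, Negs×1, nEGS×1, nEGs×1, nEgS×1, nEgs×1, neGS×1, neGs×1, negS×1, negs×1
NnEeGgSs gametes: NEGS×1, NEGs×1, NEgS×1, NEgs×1, NeGS×1, NeGs×1, NegS×1, Negs×1, nEGS×1, nEGs×1, nEgS×1, nEgs×1, neGS×1, neGs×1, negS×1, negs×1
NnEeGgSs×NnEeGgSs grid (16·16=256): NNEEGGSS=1 NNEEGGSs=2 NNEEGGss=1 NNEEGgSS=2 NNEEGgSs=4 NNEEGgss=2 NNEEggSS=1 NNEEggSs=2 NNEEggss=1 NNEeGGSS=2 NNEeGGSs=4 NNEeGGss=2 NNEeGgSS=4 NNEeGgSs=8 NNEeGgss=4 NNEeggSS=2 NNEeggSs=4 NNEeggss=2 NNeeGGSS=1 NNeeGGSs=2 NNeeGGss=1 NNeeGgSS=2 NNeeGgSs=4 NNeeGgss=2 NNeeggSS=1 NNeeggSs=2 NNeeggss=1 NnEEGGSS=2 NnEEGGSs=4 NnEEGGss=2 NnEEGgSS=4 NnEEGgSs=8 NnEEGgss=4 NnEEggSS=2 NnEEggSs=4 NnEEggss=2 NnEeGGSS=4 NnEeGGSs=8 NnEeGGss=4 NnEeGgSS=8 NnEeGgSs=16 NnEeGgss=8 NnEeggSS=4 NnEeggSs=8 NnEeggss=4 NneeGGSS=2 NneeGGSs=4 NneeGGss=2 NneeGgSS=4 NneeGgSs=8 NneeGgss=4 NneeggSS=2 NneeggSs=4 Nneeggss=2 nnEEGGSS=1 nnEEGGSs=2 nnEEGGss=1 nnEEGgSS=2 nnEEGgSs=4 nnEEGgss=2 nnEEggSS=1 nnEEggSs=2 nnEEggss=1 nnEeGGSS=2 nnEeGGSs=4 nnEeGGss=2 nnEeGgSS=4 nnEeGgSs=8 nnEeGgss=4 nnEeggSS=2 nnEeggSs=4 nnEeggss=2 nneeGGSS=1 nneeGGSs=2 nneeGGss=1 nneeGgSS=2 nneeGgSs=4 nneeGgss=2 nneeggSS=1 nneeggSs=2 nneeggss=1
N_ ee G_ S_ hits 27/256; gcd=1; 27÷1/256÷1 = 27/256

P(N_ ee G_ S_) = 27/256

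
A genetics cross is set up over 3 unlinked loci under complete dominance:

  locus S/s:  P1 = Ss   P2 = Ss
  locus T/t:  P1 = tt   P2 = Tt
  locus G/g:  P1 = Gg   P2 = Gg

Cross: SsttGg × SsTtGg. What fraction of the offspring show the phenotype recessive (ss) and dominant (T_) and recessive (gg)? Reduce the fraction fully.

SsttGg gametes: StG×2, Stg×2, stG×2, stg×2
SsTtGg gametes: STG×1, STg×1, StG×1, Stg×1, sTG×1, sTg×1, stG×1, stg×1
SsttGg×SsTtGg grid (8·8=64): SSTtGG=2 SSTtGg=4 SSTtgg=2 SSttGG=2 SSttGg=4 SSttgg=2 SsTtGG=4 SsTtGg=8 SsTtgg=4 SsttGG=4 SsttGg=8 Ssttgg=4 ssTtGG=2 ssTtGg=4 ssTtgg=2 ssttGG=2 ssttGg=4 ssttgg=2
ss T_ gg hits 2/64; gcd=2; 2÷2/64÷2 = 1/32

P(ss T_ gg) = 1/32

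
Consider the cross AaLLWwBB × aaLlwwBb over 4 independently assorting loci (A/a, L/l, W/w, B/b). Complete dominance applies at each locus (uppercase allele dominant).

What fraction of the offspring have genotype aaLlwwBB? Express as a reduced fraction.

P(aaLlwwBB) = 1/16

AaLLWwBB gametes: ALWB×4, ALwB×4, aLWB×4, aLwB×4
aaLlwwBb gametes: aLwB×4, aLwb×4, alwB×4, alwb×4
AaLLWwBB×aaLlwwBb grid (16·16=256): AaLLWwBB=16 AaLLWwBb=16 AaLLwwBB=16 AaLLwwBb=16 AaLlWwBB=16 AaLlWwBb=16 AaLlwwBB=16 AaLlwwBb=16 aaLLWwBB=16 aaLLWwBb=16 aaLLwwBB=16 aaLLwwBb=16 aaLlWwBB=16 aaLlWwBb=16 aaLlwwBB=16 aaLlwwBb=16
aaLlwwBB hits 16/256; gcd=16; 16÷16/256÷16 = 1/16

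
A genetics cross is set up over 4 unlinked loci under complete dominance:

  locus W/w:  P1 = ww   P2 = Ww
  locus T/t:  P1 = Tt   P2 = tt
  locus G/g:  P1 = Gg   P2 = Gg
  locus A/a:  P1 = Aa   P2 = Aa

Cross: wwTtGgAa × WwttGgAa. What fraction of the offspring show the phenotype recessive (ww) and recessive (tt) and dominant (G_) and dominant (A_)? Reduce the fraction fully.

P(ww tt G_ A_) = 9/64

wwTtGgAa gametes: wTGA×2, wTGa×2, wTgA×2, wTga×2, wtGA×2, wtGa×2, wtgA×2, wtga×2
WwttGgAa gametes: WtGA×2, WtGa×2, WtgA×2, Wtga×2, wtGA×2, wtGa×2, wtgA×2, wtga×2
wwTtGgAa×WwttGgAa grid (16·16=256): WwTtGGAA=4 WwTtGGAa=8 WwTtGGaa=4 WwTtGgAA=8 WwTtGgAa=16 WwTtGgaa=8 WwTtggAA=4 WwTtggAa=8 WwTtggaa=4 WwttGGAA=4 WwttGGAa=8 WwttGGaa=4 WwttGgAA=8 WwttGgAa=16 WwttGgaa=8 WwttggAA=4 WwttggAa=8 Wwttggaa=4 wwTtGGAA=4 wwTtGGAa=8 wwTtGGaa=4 wwTtGgAA=8 wwTtGgAa=16 wwTtGgaa=8 wwTtggAA=4 wwTtggAa=8 wwTtggaa=4 wwttGGAA=4 wwttGGAa=8 wwttGGaa=4 wwttGgAA=8 wwttGgAa=16 wwttGgaa=8 wwttggAA=4 wwttggAa=8 wwttggaa=4
ww tt G_ A_ hits 36/256; gcd=4; 36÷4/256÷4 = 9/64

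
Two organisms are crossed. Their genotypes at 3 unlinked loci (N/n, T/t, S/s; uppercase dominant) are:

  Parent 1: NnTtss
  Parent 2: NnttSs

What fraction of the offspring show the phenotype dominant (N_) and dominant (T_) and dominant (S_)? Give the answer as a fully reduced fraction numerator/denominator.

P(N_ T_ S_) = 3/16

NnTtss gametes: NTs×2, Nts×2, nTs×2, nts×2
NnttSs gametes: NtS×2, Nts×2, ntS×2, nts×2
NnTtss×NnttSs grid (8·8=64): NNTtSs=4 NNTtss=4 NNttSs=4 NNttss=4 NnTtSs=8 NnTtss=8 NnttSs=8 Nnttss=8 nnTtSs=4 nnTtss=4 nnttSs=4 nnttss=4
N_ T_ S_ hits 12/64; gcd=4; 12÷4/64÷4 = 3/16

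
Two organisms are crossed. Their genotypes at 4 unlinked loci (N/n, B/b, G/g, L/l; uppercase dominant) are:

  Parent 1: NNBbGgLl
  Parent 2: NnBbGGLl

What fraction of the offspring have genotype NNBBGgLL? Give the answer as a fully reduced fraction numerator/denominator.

NNBbGgLl gametes: NBGL×2, NBGl×2, NBgL×2, NBgl×2, NbGL×2, NbGl×2, NbgL×2, Nbgl×2
NnBbGGLl gametes: NBGL×2, NBGl×2, NbGL×2, NbGl×2, nBGL×2, nBGl×2, nbGL×2, nbGl×2
NNBbGgLl×NnBbGGLl grid (16·16=256): NNBBGGLL=4 NNBBGGLl=8 NNBBGGll=4 NNBBGgLL=4 NNBBGgLl=8 NNBBGgll=4 NNBbGGLL=8 NNBbGGLl=16 NNBbGGll=8 NNBbGgLL=8 NNBbGgLl=16 NNBbGgll=8 NNbbGGLL=4 NNbbGGLl=8 NNbbGGll=4 NNbbGgLL=4 NNbbGgLl=8 NNbbGgll=4 NnBBGGLL=4 NnBBGGLl=8 NnBBGGll=4 NnBBGgLL=4 NnBBGgLl=8 NnBBGgll=4 NnBbGGLL=8 NnBbGGLl=16 NnBbGGll=8 NnBbGgLL=8 NnBbGgLl=16 NnBbGgll=8 NnbbGGLL=4 NnbbGGLl=8 NnbbGGll=4 NnbbGgLL=4 NnbbGgLl=8 NnbbGgll=4
NNBBGgLL hits 4/256; gcd=4; 4÷4/256÷4 = 1/64

P(NNBBGgLL) = 1/64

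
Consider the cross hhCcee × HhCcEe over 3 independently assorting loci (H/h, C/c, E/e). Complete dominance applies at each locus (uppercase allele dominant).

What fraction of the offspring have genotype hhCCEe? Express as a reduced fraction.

P(hhCCEe) = 1/16

hhCcee gametes: hCe×4, hce×4
HhCcEe gametes: HCE×1, HCe×1, HcE×1, Hce×1, hCE×1, hCe×1, hcE×1, hce×1
hhCcee×HhCcEe grid (8·8=64): HhCCEe=4 HhCCee=4 HhCcEe=8 HhCcee=8 HhccEe=4 Hhccee=4 hhCCEe=4 hhCCee=4 hhCcEe=8 hhCcee=8 hhccEe=4 hhccee=4
hhCCEe hits 4/64; gcd=4; 4÷4/64÷4 = 1/16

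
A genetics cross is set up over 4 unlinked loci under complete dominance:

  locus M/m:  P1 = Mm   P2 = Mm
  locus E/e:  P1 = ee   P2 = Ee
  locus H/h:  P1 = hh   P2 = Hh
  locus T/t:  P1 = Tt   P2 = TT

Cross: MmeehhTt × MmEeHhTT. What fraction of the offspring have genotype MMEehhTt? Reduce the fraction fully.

MmeehhTt gametes: MehT×4, Meht×4, mehT×4, meht×4
MmEeHhTT gametes: MEHT×2, MEhT×2, MeHT×2, MehT×2, mEHT×2, mEhT×2, meHT×2, mehT×2
MmeehhTt×MmEeHhTT grid (16·16=256): MMEeHhTT=8 MMEeHhTt=8 MMEehhTT=8 MMEehhTt=8 MMeeHhTT=8 MMeeHhTt=8 MMeehhTT=8 MMeehhTt=8 MmEeHhTT=16 MmEeHhTt=16 MmEehhTT=16 MmEehhTt=16 MmeeHhTT=16 MmeeHhTt=16 MmeehhTT=16 MmeehhTt=16 mmEeHhTT=8 mmEeHhTt=8 mmEehhTT=8 mmEehhTt=8 mmeeHhTT=8 mmeeHhTt=8 mmeehhTT=8 mmeehhTt=8
MMEehhTt hits 8/256; gcd=8; 8÷8/256÷8 = 1/32

P(MMEehhTt) = 1/32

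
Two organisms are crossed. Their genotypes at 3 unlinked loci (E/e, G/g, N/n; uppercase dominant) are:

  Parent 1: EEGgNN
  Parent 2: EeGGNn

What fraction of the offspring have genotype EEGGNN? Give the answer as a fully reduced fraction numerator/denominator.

EEGgNN gametes: EGN×4, EgN×4
EeGGNn gametes: EGN×2, EGn×2, eGN×2, eGn×2
EEGgNN×EeGGNn grid (8·8=64): EEGGNN=8 EEGGNn=8 EEGgNN=8 EEGgNn=8 EeGGNN=8 EeGGNn=8 EeGgNN=8 EeGgNn=8
EEGGNN hits 8/64; gcd=8; 8÷8/64÷8 = 1/8

P(EEGGNN) = 1/8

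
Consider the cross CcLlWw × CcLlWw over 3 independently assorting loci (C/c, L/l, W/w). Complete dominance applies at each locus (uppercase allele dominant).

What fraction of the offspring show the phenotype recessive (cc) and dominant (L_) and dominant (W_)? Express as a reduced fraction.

P(cc L_ W_) = 9/64

CcLlWw gametes: CLW×1, CLw×1, ClW×1, Clw×1, cLW×1, cLw×1, clW×1, clw×1
CcLlWw gametes: CLW×1, CLw×1, ClW×1, Clw×1, cLW×1, cLw×1, clW×1, clw×1
CcLlWw×CcLlWw grid (8·8=64): CCLLWW=1 CCLLWw=2 CCLLww=1 CCLlWW=2 CCLlWw=4 CCLlww=2 CCllWW=1 CCllWw=2 CCllww=1 CcLLWW=2 CcLLWw=4 CcLLww=2 CcLlWW=4 CcLlWw=8 CcLlww=4 CcllWW=2 CcllWw=4 Ccllww=2 ccLLWW=1 ccLLWw=2 ccLLww=1 ccLlWW=2 ccLlWw=4 ccLlww=2 ccllWW=1 ccllWw=2 ccllww=1
cc L_ W_ hits 9/64; gcd=1; 9÷1/64÷1 = 9/64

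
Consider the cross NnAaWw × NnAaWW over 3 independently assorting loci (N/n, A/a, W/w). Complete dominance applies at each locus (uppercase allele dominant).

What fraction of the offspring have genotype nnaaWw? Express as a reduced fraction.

P(nnaaWw) = 1/32

NnAaWw gametes: NAW×1, NAw×1, NaW×1, Naw×1, nAW×1, nAw×1, naW×1, naw×1
NnAaWW gametes: NAW×2, NaW×2, nAW×2, naW×2
NnAaWw×NnAaWW grid (8·8=64): NNAAWW=2 NNAAWw=2 NNAaWW=4 NNAaWw=4 NNaaWW=2 NNaaWw=2 NnAAWW=4 NnAAWw=4 NnAaWW=8 NnAaWw=8 NnaaWW=4 NnaaWw=4 nnAAWW=2 nnAAWw=2 nnAaWW=4 nnAaWw=4 nnaaWW=2 nnaaWw=2
nnaaWw hits 2/64; gcd=2; 2÷2/64÷2 = 1/32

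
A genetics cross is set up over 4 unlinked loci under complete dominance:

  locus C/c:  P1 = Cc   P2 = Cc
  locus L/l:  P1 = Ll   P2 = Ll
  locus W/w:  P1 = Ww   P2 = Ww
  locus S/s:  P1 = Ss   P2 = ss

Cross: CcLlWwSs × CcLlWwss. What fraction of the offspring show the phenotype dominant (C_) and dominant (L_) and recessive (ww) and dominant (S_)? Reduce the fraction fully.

CcLlWwSs gametes: CLWS×1, CLWs×1, CLwS×1, CLws×1, ClWS×1, ClWs×1, ClwS×1, Clws×1, cLWS×1, cLWs×1, cLwS×1, cLws×1, clWS×1, clWs×1, clwS×1, clws×1
CcLlWwss gametes: CLWs×2, CLws×2, ClWs×2, Clws×2, cLWs×2, cLws×2, clWs×2, clws×2
CcLlWwSs×CcLlWwss grid (16·16=256): CCLLWWSs=2 CCLLWWss=2 CCLLWwSs=4 CCLLWwss=4 CCLLwwSs=2 CCLLwwss=2 CCLlWWSs=4 CCLlWWss=4 CCLlWwSs=8 CCLlWwss=8 CCLlwwSs=4 CCLlwwss=4 CCllWWSs=2 CCllWWss=2 CCllWwSs=4 CCllWwss=4 CCllwwSs=2 CCllwwss=2 CcLLWWSs=4 CcLLWWss=4 CcLLWwSs=8 CcLLWwss=8 CcLLwwSs=4 CcLLwwss=4 CcLlWWSs=8 CcLlWWss=8 CcLlWwSs=16 CcLlWwss=16 CcLlwwSs=8 CcLlwwss=8 CcllWWSs=4 CcllWWss=4 CcllWwSs=8 CcllWwss=8 CcllwwSs=4 Ccllwwss=4 ccLLWWSs=2 ccLLWWss=2 ccLLWwSs=4 ccLLWwss=4 ccLLwwSs=2 ccLLwwss=2 ccLlWWSs=4 ccLlWWss=4 ccLlWwSs=8 ccLlWwss=8 ccLlwwSs=4 ccLlwwss=4 ccllWWSs=2 ccllWWss=2 ccllWwSs=4 ccllWwss=4 ccllwwSs=2 ccllwwss=2
C_ L_ ww S_ hits 18/256; gcd=2; 18÷2/256÷2 = 9/128

P(C_ L_ ww S_) = 9/128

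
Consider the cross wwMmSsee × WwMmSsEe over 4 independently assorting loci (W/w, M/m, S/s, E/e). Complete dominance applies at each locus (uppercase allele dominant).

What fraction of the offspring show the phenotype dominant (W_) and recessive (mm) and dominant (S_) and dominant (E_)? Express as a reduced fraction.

wwMmSsee gametes: wMSe×4, wMse×4, wmSe×4, wmse×4
WwMmSsEe gametes: WMSE×1, WMSe×1, WMsE×1, WMse×1, WmSE×1, WmSe×1, WmsE×1, Wmse×1, wMSE×1, wMSe×1, wMsE×1, wMse×1, wmSE×1, wmSe×1, wmsE×1, wmse×1
wwMmSsee×WwMmSsEe grid (16·16=256): WwMMSSEe=4 WwMMSSee=4 WwMMSsEe=8 WwMMSsee=8 WwMMssEe=4 WwMMssee=4 WwMmSSEe=8 WwMmSSee=8 WwMmSsEe=16 WwMmSsee=16 WwMmssEe=8 WwMmssee=8 WwmmSSEe=4 WwmmSSee=4 WwmmSsEe=8 WwmmSsee=8 WwmmssEe=4 Wwmmssee=4 wwMMSSEe=4 wwMMSSee=4 wwMMSsEe=8 wwMMSsee=8 wwMMssEe=4 wwMMssee=4 wwMmSSEe=8 wwMmSSee=8 wwMmSsEe=16 wwMmSsee=16 wwMmssEe=8 wwMmssee=8 wwmmSSEe=4 wwmmSSee=4 wwmmSsEe=8 wwmmSsee=8 wwmmssEe=4 wwmmssee=4
W_ mm S_ E_ hits 12/256; gcd=4; 12÷4/256÷4 = 3/64

P(W_ mm S_ E_) = 3/64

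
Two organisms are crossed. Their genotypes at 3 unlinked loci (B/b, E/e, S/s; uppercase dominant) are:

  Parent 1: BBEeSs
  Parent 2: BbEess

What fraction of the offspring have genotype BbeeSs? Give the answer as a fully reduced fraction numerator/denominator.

BBEeSs gametes: BES×2, BEs×2, BeS×2, Bes×2
BbEess gametes: BEs×2, Bes×2, bEs×2, bes×2
BBEeSs×BbEess grid (8·8=64): BBEESs=4 BBEEss=4 BBEeSs=8 BBEess=8 BBeeSs=4 BBeess=4 BbEESs=4 BbEEss=4 BbEeSs=8 BbEess=8 BbeeSs=4 Bbeess=4
BbeeSs hits 4/64; gcd=4; 4÷4/64÷4 = 1/16

P(BbeeSs) = 1/16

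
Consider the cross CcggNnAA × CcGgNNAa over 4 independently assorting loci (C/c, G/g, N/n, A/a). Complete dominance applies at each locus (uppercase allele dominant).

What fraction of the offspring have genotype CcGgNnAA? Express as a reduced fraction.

P(CcGgNnAA) = 1/16

CcggNnAA gametes: CgNA×4, CgnA×4, cgNA×4, cgnA×4
CcGgNNAa gametes: CGNA×2, CGNa×2, CgNA×2, CgNa×2, cGNA×2, cGNa×2, cgNA×2, cgNa×2
CcggNnAA×CcGgNNAa grid (16·16=256): CCGgNNAA=8 CCGgNNAa=8 CCGgNnAA=8 CCGgNnAa=8 CCggNNAA=8 CCggNNAa=8 CCggNnAA=8 CCggNnAa=8 CcGgNNAA=16 CcGgNNAa=16 CcGgNnAA=16 CcGgNnAa=16 CcggNNAA=16 CcggNNAa=16 CcggNnAA=16 CcggNnAa=16 ccGgNNAA=8 ccGgNNAa=8 ccGgNnAA=8 ccGgNnAa=8 ccggNNAA=8 ccggNNAa=8 ccggNnAA=8 ccggNnAa=8
CcGgNnAA hits 16/256; gcd=16; 16÷16/256÷16 = 1/16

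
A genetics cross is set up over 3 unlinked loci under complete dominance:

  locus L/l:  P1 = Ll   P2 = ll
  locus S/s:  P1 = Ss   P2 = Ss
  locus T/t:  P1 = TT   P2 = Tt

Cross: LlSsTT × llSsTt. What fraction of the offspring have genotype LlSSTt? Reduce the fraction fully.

LlSsTT gametes: LST×2, LsT×2, lST×2, lsT×2
llSsTt gametes: lST×2, lSt×2, lsT×2, lst×2
LlSsTT×llSsTt grid (8·8=64): LlSSTT=4 LlSSTt=4 LlSsTT=8 LlSsTt=8 LlssTT=4 LlssTt=4 llSSTT=4 llSSTt=4 llSsTT=8 llSsTt=8 llssTT=4 llssTt=4
LlSSTt hits 4/64; gcd=4; 4÷4/64÷4 = 1/16

P(LlSSTt) = 1/16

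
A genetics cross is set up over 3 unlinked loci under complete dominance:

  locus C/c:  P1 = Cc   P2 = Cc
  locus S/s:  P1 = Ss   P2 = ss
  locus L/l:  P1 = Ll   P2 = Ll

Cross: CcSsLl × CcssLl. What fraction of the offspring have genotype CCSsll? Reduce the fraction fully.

P(CCSsll) = 1/32

CcSsLl gametes: CSL×1, CSl×1, CsL×1, Csl×1, cSL×1, cSl×1, csL×1, csl×1
CcssLl gametes: CsL×2, Csl×2, csL×2, csl×2
CcSsLl×CcssLl grid (8·8=64): CCSsLL=2 CCSsLl=4 CCSsll=2 CCssLL=2 CCssLl=4 CCssll=2 CcSsLL=4 CcSsLl=8 CcSsll=4 CcssLL=4 CcssLl=8 Ccssll=4 ccSsLL=2 ccSsLl=4 ccSsll=2 ccssLL=2 ccssLl=4 ccssll=2
CCSsll hits 2/64; gcd=2; 2÷2/64÷2 = 1/32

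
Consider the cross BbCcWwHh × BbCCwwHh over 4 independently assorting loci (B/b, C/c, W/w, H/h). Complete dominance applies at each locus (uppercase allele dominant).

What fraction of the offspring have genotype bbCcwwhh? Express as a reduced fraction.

P(bbCcwwhh) = 1/64

BbCcWwHh gametes: BCWH×1, BCWh×1, BCwH×1, BCwh×1, BcWH×1, BcWh×1, BcwH×1, Bcwh×1, bCWH×1, bCWh×1, bCwH×1, bCwh×1, bcWH×1, bcWh×1, bcwH×1, bcwh×1
BbCCwwHh gametes: BCwH×4, BCwh×4, bCwH×4, bCwh×4
BbCcWwHh×BbCCwwHh grid (16·16=256): BBCCWwHH=4 BBCCWwHh=8 BBCCWwhh=4 BBCCwwHH=4 BBCCwwHh=8 BBCCwwhh=4 BBCcWwHH=4 BBCcWwHh=8 BBCcWwhh=4 BBCcwwHH=4 BBCcwwHh=8 BBCcwwhh=4 BbCCWwHH=8 BbCCWwHh=16 BbCCWwhh=8 BbCCwwHH=8 BbCCwwHh=16 BbCCwwhh=8 BbCcWwHH=8 BbCcWwHh=16 BbCcWwhh=8 BbCcwwHH=8 BbCcwwHh=16 BbCcwwhh=8 bbCCWwHH=4 bbCCWwHh=8 bbCCWwhh=4 bbCCwwHH=4 bbCCwwHh=8 bbCCwwhh=4 bbCcWwHH=4 bbCcWwHh=8 bbCcWwhh=4 bbCcwwHH=4 bbCcwwHh=8 bbCcwwhh=4
bbCcwwhh hits 4/256; gcd=4; 4÷4/256÷4 = 1/64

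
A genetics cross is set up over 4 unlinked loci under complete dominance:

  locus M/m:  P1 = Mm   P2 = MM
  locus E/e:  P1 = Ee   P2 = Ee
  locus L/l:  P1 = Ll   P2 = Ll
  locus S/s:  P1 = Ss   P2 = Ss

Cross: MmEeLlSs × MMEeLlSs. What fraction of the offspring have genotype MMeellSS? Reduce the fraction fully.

MmEeLlSs gametes: MELS×1, MELs×1, MElS×1, MEls×1, MeLS×1, MeLs×1, MelS×1, Mels×1, mELS×1, mELs×1, mElS×1, mEls×1, meLS×1, meLs×1, melS×1, mels×1
MMEeLlSs gametes: MELS×2, MELs×2, MElS×2, MEls×2, MeLS×2, MeLs×2, MelS×2, Mels×2
MmEeLlSs×MMEeLlSs grid (16·16=256): MMEELLSS=2 MMEELLSs=4 MMEELLss=2 MMEELlSS=4 MMEELlSs=8 MMEELlss=4 MMEEllSS=2 MMEEllSs=4 MMEEllss=2 MMEeLLSS=4 MMEeLLSs=8 MMEeLLss=4 MMEeLlSS=8 MMEeLlSs=16 MMEeLlss=8 MMEellSS=4 MMEellSs=8 MMEellss=4 MMeeLLSS=2 MMeeLLSs=4 MMeeLLss=2 MMeeLlSS=4 MMeeLlSs=8 MMeeLlss=4 MMeellSS=2 MMeellSs=4 MMeellss=2 MmEELLSS=2 MmEELLSs=4 MmEELLss=2 MmEELlSS=4 MmEELlSs=8 MmEELlss=4 MmEEllSS=2 MmEEllSs=4 MmEEllss=2 MmEeLLSS=4 MmEeLLSs=8 MmEeLLss=4 MmEeLlSS=8 MmEeLlSs=16 MmEeLlss=8 MmEellSS=4 MmEellSs=8 MmEellss=4 MmeeLLSS=2 MmeeLLSs=4 MmeeLLss=2 MmeeLlSS=4 MmeeLlSs=8 MmeeLlss=4 MmeellSS=2 MmeellSs=4 Mmeellss=2
MMeellSS hits 2/256; gcd=2; 2÷2/256÷2 = 1/128

P(MMeellSS) = 1/128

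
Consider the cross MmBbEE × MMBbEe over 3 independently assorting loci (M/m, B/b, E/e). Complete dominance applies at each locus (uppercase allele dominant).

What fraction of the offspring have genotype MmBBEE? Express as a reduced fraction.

P(MmBBEE) = 1/16

MmBbEE gametes: MBE×2, MbE×2, mBE×2, mbE×2
MMBbEe gametes: MBE×2, MBe×2, MbE×2, Mbe×2
MmBbEE×MMBbEe grid (8·8=64): MMBBEE=4 MMBBEe=4 MMBbEE=8 MMBbEe=8 MMbbEE=4 MMbbEe=4 MmBBEE=4 MmBBEe=4 MmBbEE=8 MmBbEe=8 MmbbEE=4 MmbbEe=4
MmBBEE hits 4/64; gcd=4; 4÷4/64÷4 = 1/16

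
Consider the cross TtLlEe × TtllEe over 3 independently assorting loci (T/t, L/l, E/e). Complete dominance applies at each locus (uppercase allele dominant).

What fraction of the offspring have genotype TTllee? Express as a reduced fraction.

P(TTllee) = 1/32

TtLlEe gametes: TLE×1, TLe×1, TlE×1, Tle×1, tLE×1, tLe×1, tlE×1, tle×1
TtllEe gametes: TlE×2, Tle×2, tlE×2, tle×2
TtLlEe×TtllEe grid (8·8=64): TTLlEE=2 TTLlEe=4 TTLlee=2 TTllEE=2 TTllEe=4 TTllee=2 TtLlEE=4 TtLlEe=8 TtLlee=4 TtllEE=4 TtllEe=8 Ttllee=4 ttLlEE=2 ttLlEe=4 ttLlee=2 ttllEE=2 ttllEe=4 ttllee=2
TTllee hits 2/64; gcd=2; 2÷2/64÷2 = 1/32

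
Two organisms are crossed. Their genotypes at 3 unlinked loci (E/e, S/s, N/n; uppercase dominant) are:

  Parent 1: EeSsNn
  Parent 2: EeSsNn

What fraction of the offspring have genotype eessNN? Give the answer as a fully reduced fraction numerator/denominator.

EeSsNn gametes: ESN×1, ESn×1, EsN×1, Esn×1, eSN×1, eSn×1, esN×1, esn×1
EeSsNn gametes: ESN×1, ESn×1, EsN×1, Esn×1, eSN×1, eSn×1, esN×1, esn×1
EeSsNn×EeSsNn grid (8·8=64): EESSNN=1 EESSNn=2 EESSnn=1 EESsNN=2 EESsNn=4 EESsnn=2 EEssNN=1 EEssNn=2 EEssnn=1 EeSSNN=2 EeSSNn=4 EeSSnn=2 EeSsNN=4 EeSsNn=8 EeSsnn=4 EessNN=2 EessNn=4 Eessnn=2 eeSSNN=1 eeSSNn=2 eeSSnn=1 eeSsNN=2 eeSsNn=4 eeSsnn=2 eessNN=1 eessNn=2 eessnn=1
eessNN hits 1/64; gcd=1; 1÷1/64÷1 = 1/64

P(eessNN) = 1/64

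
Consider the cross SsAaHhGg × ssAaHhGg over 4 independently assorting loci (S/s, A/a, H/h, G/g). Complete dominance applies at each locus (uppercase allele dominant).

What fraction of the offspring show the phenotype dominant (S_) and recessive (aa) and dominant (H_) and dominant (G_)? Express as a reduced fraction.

P(S_ aa H_ G_) = 9/128

SsAaHhGg gametes: SAHG×1, SAHg×1, SAhG×1, SAhg×1, SaHG×1, SaHg×1, SahG×1, Sahg×1, sAHG×1, sAHg×1, sAhG×1, sAhg×1, saHG×1, saHg×1, sahG×1, sahg×1
ssAaHhGg gametes: sAHG×2, sAHg×2, sAhG×2, sAhg×2, saHG×2, saHg×2, sahG×2, sahg×2
SsAaHhGg×ssAaHhGg grid (16·16=256): SsAAHHGG=2 SsAAHHGg=4 SsAAHHgg=2 SsAAHhGG=4 SsAAHhGg=8 SsAAHhgg=4 SsAAhhGG=2 SsAAhhGg=4 SsAAhhgg=2 SsAaHHGG=4 SsAaHHGg=8 SsAaHHgg=4 SsAaHhGG=8 SsAaHhGg=16 SsAaHhgg=8 SsAahhGG=4 SsAahhGg=8 SsAahhgg=4 SsaaHHGG=2 SsaaHHGg=4 SsaaHHgg=2 SsaaHhGG=4 SsaaHhGg=8 SsaaHhgg=4 SsaahhGG=2 SsaahhGg=4 Ssaahhgg=2 ssAAHHGG=2 ssAAHHGg=4 ssAAHHgg=2 ssAAHhGG=4 ssAAHhGg=8 ssAAHhgg=4 ssAAhhGG=2 ssAAhhGg=4 ssAAhhgg=2 ssAaHHGG=4 ssAaHHGg=8 ssAaHHgg=4 ssAaHhGG=8 ssAaHhGg=16 ssAaHhgg=8 ssAahhGG=4 ssAahhGg=8 ssAahhgg=4 ssaaHHGG=2 ssaaHHGg=4 ssaaHHgg=2 ssaaHhGG=4 ssaaHhGg=8 ssaaHhgg=4 ssaahhGG=2 ssaahhGg=4 ssaahhgg=2
S_ aa H_ G_ hits 18/256; gcd=2; 18÷2/256÷2 = 9/128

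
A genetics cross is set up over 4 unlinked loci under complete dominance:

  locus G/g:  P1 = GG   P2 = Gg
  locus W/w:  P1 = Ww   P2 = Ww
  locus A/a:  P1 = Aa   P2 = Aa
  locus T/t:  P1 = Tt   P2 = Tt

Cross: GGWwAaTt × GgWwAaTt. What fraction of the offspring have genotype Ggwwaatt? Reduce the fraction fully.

P(Ggwwaatt) = 1/128

GGWwAaTt gametes: GWAT×2, GWAt×2, GWaT×2, GWat×2, GwAT×2, GwAt×2, GwaT×2, Gwat×2
GgWwAaTt gametes: GWAT×1, GWAt×1, GWaT×1, GWat×1, GwAT×1, GwAt×1, GwaT×1, Gwat×1, gWAT×1, gWAt×1, gWaT×1, gWat×1, gwAT×1, gwAt×1, gwaT×1, gwat×1
GGWwAaTt×GgWwAaTt grid (16·16=256): GGWWAATT=2 GGWWAATt=4 GGWWAAtt=2 GGWWAaTT=4 GGWWAaTt=8 GGWWAatt=4 GGWWaaTT=2 GGWWaaTt=4 GGWWaatt=2 GGWwAATT=4 GGWwAATt=8 GGWwAAtt=4 GGWwAaTT=8 GGWwAaTt=16 GGWwAatt=8 GGWwaaTT=4 GGWwaaTt=8 GGWwaatt=4 GGwwAATT=2 GGwwAATt=4 GGwwAAtt=2 GGwwAaTT=4 GGwwAaTt=8 GGwwAatt=4 GGwwaaTT=2 GGwwaaTt=4 GGwwaatt=2 GgWWAATT=2 GgWWAATt=4 GgWWAAtt=2 GgWWAaTT=4 GgWWAaTt=8 GgWWAatt=4 GgWWaaTT=2 GgWWaaTt=4 GgWWaatt=2 GgWwAATT=4 GgWwAATt=8 GgWwAAtt=4 GgWwAaTT=8 GgWwAaTt=16 GgWwAatt=8 GgWwaaTT=4 GgWwaaTt=8 GgWwaatt=4 GgwwAATT=2 GgwwAATt=4 GgwwAAtt=2 GgwwAaTT=4 GgwwAaTt=8 GgwwAatt=4 GgwwaaTT=2 GgwwaaTt=4 Ggwwaatt=2
Ggwwaatt hits 2/256; gcd=2; 2÷2/256÷2 = 1/128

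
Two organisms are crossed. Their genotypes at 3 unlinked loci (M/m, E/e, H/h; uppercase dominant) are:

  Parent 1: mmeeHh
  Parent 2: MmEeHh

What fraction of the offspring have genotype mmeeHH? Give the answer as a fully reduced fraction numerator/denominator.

mmeeHh gametes: meH×4, meh×4
MmEeHh gametes: MEH×1, MEh×1, MeH×1, Meh×1, mEH×1, mEh×1, meH×1, meh×1
mmeeHh×MmEeHh grid (8·8=64): MmEeHH=4 MmEeHh=8 MmEehh=4 MmeeHH=4 MmeeHh=8 Mmeehh=4 mmEeHH=4 mmEeHh=8 mmEehh=4 mmeeHH=4 mmeeHh=8 mmeehh=4
mmeeHH hits 4/64; gcd=4; 4÷4/64÷4 = 1/16

P(mmeeHH) = 1/16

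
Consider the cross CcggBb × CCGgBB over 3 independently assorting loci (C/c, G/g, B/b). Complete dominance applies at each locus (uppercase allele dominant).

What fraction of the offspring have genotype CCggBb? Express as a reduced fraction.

P(CCggBb) = 1/8

CcggBb gametes: CgB×2, Cgb×2, cgB×2, cgb×2
CCGgBB gametes: CGB×4, CgB×4
CcggBb×CCGgBB grid (8·8=64): CCGgBB=8 CCGgBb=8 CCggBB=8 CCggBb=8 CcGgBB=8 CcGgBb=8 CcggBB=8 CcggBb=8
CCggBb hits 8/64; gcd=8; 8÷8/64÷8 = 1/8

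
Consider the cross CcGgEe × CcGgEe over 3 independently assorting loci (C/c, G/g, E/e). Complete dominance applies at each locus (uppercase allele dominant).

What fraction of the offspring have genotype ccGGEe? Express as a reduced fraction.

P(ccGGEe) = 1/32

CcGgEe gametes: CGE×1, CGe×1, CgE×1, Cge×1, cGE×1, cGe×1, cgE×1, cge×1
CcGgEe gametes: CGE×1, CGe×1, CgE×1, Cge×1, cGE×1, cGe×1, cgE×1, cge×1
CcGgEe×CcGgEe grid (8·8=64): CCGGEE=1 CCGGEe=2 CCGGee=1 CCGgEE=2 CCGgEe=4 CCGgee=2 CCggEE=1 CCggEe=2 CCggee=1 CcGGEE=2 CcGGEe=4 CcGGee=2 CcGgEE=4 CcGgEe=8 CcGgee=4 CcggEE=2 CcggEe=4 Ccggee=2 ccGGEE=1 ccGGEe=2 ccGGee=1 ccGgEE=2 ccGgEe=4 ccGgee=2 ccggEE=1 ccggEe=2 ccggee=1
ccGGEe hits 2/64; gcd=2; 2÷2/64÷2 = 1/32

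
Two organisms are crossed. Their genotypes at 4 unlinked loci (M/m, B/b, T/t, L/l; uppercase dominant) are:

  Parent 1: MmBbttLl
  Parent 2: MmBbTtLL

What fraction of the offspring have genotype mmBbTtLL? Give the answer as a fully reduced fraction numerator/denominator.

MmBbttLl gametes: MBtL×2, MBtl×2, MbtL×2, Mbtl×2, mBtL×2, mBtl×2, mbtL×2, mbtl×2
MmBbTtLL gametes: MBTL×2, MBtL×2, MbTL×2, MbtL×2, mBTL×2, mBtL×2, mbTL×2, mbtL×2
MmBbttLl×MmBbTtLL grid (16·16=256): MMBBTtLL=4 MMBBTtLl=4 MMBBttLL=4 MMBBttLl=4 MMBbTtLL=8 MMBbTtLl=8 MMBbttLL=8 MMBbttLl=8 MMbbTtLL=4 MMbbTtLl=4 MMbbttLL=4 MMbbttLl=4 MmBBTtLL=8 MmBBTtLl=8 MmBBttLL=8 MmBBttLl=8 MmBbTtLL=16 MmBbTtLl=16 MmBbttLL=16 MmBbttLl=16 MmbbTtLL=8 MmbbTtLl=8 MmbbttLL=8 MmbbttLl=8 mmBBTtLL=4 mmBBTtLl=4 mmBBttLL=4 mmBBttLl=4 mmBbTtLL=8 mmBbTtLl=8 mmBbttLL=8 mmBbttLl=8 mmbbTtLL=4 mmbbTtLl=4 mmbbttLL=4 mmbbttLl=4
mmBbTtLL hits 8/256; gcd=8; 8÷8/256÷8 = 1/32

P(mmBbTtLL) = 1/32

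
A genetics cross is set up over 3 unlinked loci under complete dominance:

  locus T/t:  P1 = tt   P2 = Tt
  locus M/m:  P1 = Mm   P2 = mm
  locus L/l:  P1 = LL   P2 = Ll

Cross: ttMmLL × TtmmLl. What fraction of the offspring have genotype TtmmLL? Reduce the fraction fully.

ttMmLL gametes: tML×4, tmL×4
TtmmLl gametes: TmL×2, Tml×2, tmL×2, tml×2
ttMmLL×TtmmLl grid (8·8=64): TtMmLL=8 TtMmLl=8 TtmmLL=8 TtmmLl=8 ttMmLL=8 ttMmLl=8 ttmmLL=8 ttmmLl=8
TtmmLL hits 8/64; gcd=8; 8÷8/64÷8 = 1/8

P(TtmmLL) = 1/8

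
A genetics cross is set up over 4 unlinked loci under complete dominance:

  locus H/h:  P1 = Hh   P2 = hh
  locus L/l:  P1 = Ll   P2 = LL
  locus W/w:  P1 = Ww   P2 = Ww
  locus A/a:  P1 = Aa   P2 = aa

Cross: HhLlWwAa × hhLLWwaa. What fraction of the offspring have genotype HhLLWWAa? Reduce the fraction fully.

P(HhLLWWAa) = 1/32

HhLlWwAa gametes: HLWA×1, HLWa×1, HLwA×1, HLwa×1, HlWA×1, HlWa×1, HlwA×1, Hlwa×1, hLWA×1, hLWa×1, hLwA×1, hLwa×1, hlWA×1, hlWa×1, hlwA×1, hlwa×1
hhLLWwaa gametes: hLWa×8, hLwa×8
HhLlWwAa×hhLLWwaa grid (16·16=256): HhLLWWAa=8 HhLLWWaa=8 HhLLWwAa=16 HhLLWwaa=16 HhLLwwAa=8 HhLLwwaa=8 HhLlWWAa=8 HhLlWWaa=8 HhLlWwAa=16 HhLlWwaa=16 HhLlwwAa=8 HhLlwwaa=8 hhLLWWAa=8 hhLLWWaa=8 hhLLWwAa=16 hhLLWwaa=16 hhLLwwAa=8 hhLLwwaa=8 hhLlWWAa=8 hhLlWWaa=8 hhLlWwAa=16 hhLlWwaa=16 hhLlwwAa=8 hhLlwwaa=8
HhLLWWAa hits 8/256; gcd=8; 8÷8/256÷8 = 1/32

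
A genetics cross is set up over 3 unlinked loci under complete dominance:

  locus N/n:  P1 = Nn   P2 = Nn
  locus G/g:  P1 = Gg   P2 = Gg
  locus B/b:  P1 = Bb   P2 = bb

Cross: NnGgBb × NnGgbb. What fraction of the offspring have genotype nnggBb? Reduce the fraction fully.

NnGgBb gametes: NGB×1, NGb×1, NgB×1, Ngb×1, nGB×1, nGb×1, ngB×1, ngb×1
NnGgbb gametes: NGb×2, Ngb×2, nGb×2, ngb×2
NnGgBb×NnGgbb grid (8·8=64): NNGGBb=2 NNGGbb=2 NNGgBb=4 NNGgbb=4 NNggBb=2 NNggbb=2 NnGGBb=4 NnGGbb=4 NnGgBb=8 NnGgbb=8 NnggBb=4 Nnggbb=4 nnGGBb=2 nnGGbb=2 nnGgBb=4 nnGgbb=4 nnggBb=2 nnggbb=2
nnggBb hits 2/64; gcd=2; 2÷2/64÷2 = 1/32

P(nnggBb) = 1/32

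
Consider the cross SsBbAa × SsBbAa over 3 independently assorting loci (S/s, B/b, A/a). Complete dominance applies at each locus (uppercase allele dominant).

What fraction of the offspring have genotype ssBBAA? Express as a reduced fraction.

P(ssBBAA) = 1/64

SsBbAa gametes: SBA×1, SBa×1, SbA×1, Sba×1, sBA×1, sBa×1, sbA×1, sba×1
SsBbAa gametes: SBA×1, SBa×1, SbA×1, Sba×1, sBA×1, sBa×1, sbA×1, sba×1
SsBbAa×SsBbAa grid (8·8=64): SSBBAA=1 SSBBAa=2 SSBBaa=1 SSBbAA=2 SSBbAa=4 SSBbaa=2 SSbbAA=1 SSbbAa=2 SSbbaa=1 SsBBAA=2 SsBBAa=4 SsBBaa=2 SsBbAA=4 SsBbAa=8 SsBbaa=4 SsbbAA=2 SsbbAa=4 Ssbbaa=2 ssBBAA=1 ssBBAa=2 ssBBaa=1 ssBbAA=2 ssBbAa=4 ssBbaa=2 ssbbAA=1 ssbbAa=2 ssbbaa=1
ssBBAA hits 1/64; gcd=1; 1÷1/64÷1 = 1/64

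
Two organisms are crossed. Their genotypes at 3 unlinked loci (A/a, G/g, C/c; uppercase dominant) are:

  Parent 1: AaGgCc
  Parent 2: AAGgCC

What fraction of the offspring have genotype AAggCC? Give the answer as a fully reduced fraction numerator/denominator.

AaGgCc gametes: AGC×1, AGc×1, AgC×1, Agc×1, aGC×1, aGc×1, agC×1, agc×1
AAGgCC gametes: AGC×4, AgC×4
AaGgCc×AAGgCC grid (8·8=64): AAGGCC=4 AAGGCc=4 AAGgCC=8 AAGgCc=8 AAggCC=4 AAggCc=4 AaGGCC=4 AaGGCc=4 AaGgCC=8 AaGgCc=8 AaggCC=4 AaggCc=4
AAggCC hits 4/64; gcd=4; 4÷4/64÷4 = 1/16

P(AAggCC) = 1/16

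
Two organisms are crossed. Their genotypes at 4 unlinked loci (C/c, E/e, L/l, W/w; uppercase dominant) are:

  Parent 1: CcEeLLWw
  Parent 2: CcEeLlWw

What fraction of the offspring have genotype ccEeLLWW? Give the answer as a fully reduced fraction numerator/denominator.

CcEeLLWw gametes: CELW×2, CELw×2, CeLW×2, CeLw×2, cELW×2, cELw×2, ceLW×2, ceLw×2
CcEeLlWw gametes: CELW×1, CELw×1, CElW×1, CElw×1, CeLW×1, CeLw×1, CelW×1, Celw×1, cELW×1, cELw×1, cElW×1, cElw×1, ceLW×1, ceLw×1, celW×1, celw×1
CcEeLLWw×CcEeLlWw grid (16·16=256): CCEELLWW=2 CCEELLWw=4 CCEELLww=2 CCEELlWW=2 CCEELlWw=4 CCEELlww=2 CCEeLLWW=4 CCEeLLWw=8 CCEeLLww=4 CCEeLlWW=4 CCEeLlWw=8 CCEeLlww=4 CCeeLLWW=2 CCeeLLWw=4 CCeeLLww=2 CCeeLlWW=2 CCeeLlWw=4 CCeeLlww=2 CcEELLWW=4 CcEELLWw=8 CcEELLww=4 CcEELlWW=4 CcEELlWw=8 CcEELlww=4 CcEeLLWW=8 CcEeLLWw=16 CcEeLLww=8 CcEeLlWW=8 CcEeLlWw=16 CcEeLlww=8 CceeLLWW=4 CceeLLWw=8 CceeLLww=4 CceeLlWW=4 CceeLlWw=8 CceeLlww=4 ccEELLWW=2 ccEELLWw=4 ccEELLww=2 ccEELlWW=2 ccEELlWw=4 ccEELlww=2 ccEeLLWW=4 ccEeLLWw=8 ccEeLLww=4 ccEeLlWW=4 ccEeLlWw=8 ccEeLlww=4 cceeLLWW=2 cceeLLWw=4 cceeLLww=2 cceeLlWW=2 cceeLlWw=4 cceeLlww=2
ccEeLLWW hits 4/256; gcd=4; 4÷4/256÷4 = 1/64

P(ccEeLLWW) = 1/64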